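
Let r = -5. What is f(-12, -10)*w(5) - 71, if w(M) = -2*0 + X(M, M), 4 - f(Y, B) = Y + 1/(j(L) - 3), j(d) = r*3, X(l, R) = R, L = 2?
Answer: 167/18 ≈ 9.2778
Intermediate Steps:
j(d) = -15 (j(d) = -5*3 = -15)
f(Y, B) = 73/18 - Y (f(Y, B) = 4 - (Y + 1/(-15 - 3)) = 4 - (Y + 1/(-18)) = 4 - (Y - 1/18) = 4 - (-1/18 + Y) = 4 + (1/18 - Y) = 73/18 - Y)
w(M) = M (w(M) = -2*0 + M = 0 + M = M)
f(-12, -10)*w(5) - 71 = (73/18 - 1*(-12))*5 - 71 = (73/18 + 12)*5 - 71 = (289/18)*5 - 71 = 1445/18 - 71 = 167/18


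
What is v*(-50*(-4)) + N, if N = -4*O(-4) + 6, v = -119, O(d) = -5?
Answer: -23774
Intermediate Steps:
N = 26 (N = -4*(-5) + 6 = 20 + 6 = 26)
v*(-50*(-4)) + N = -(-1190)*5*(-4) + 26 = -(-1190)*(-20) + 26 = -119*200 + 26 = -23800 + 26 = -23774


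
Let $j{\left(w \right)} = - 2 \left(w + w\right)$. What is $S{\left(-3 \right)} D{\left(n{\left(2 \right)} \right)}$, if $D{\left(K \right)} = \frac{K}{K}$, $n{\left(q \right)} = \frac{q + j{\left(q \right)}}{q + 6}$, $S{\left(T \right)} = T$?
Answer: $-3$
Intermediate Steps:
$j{\left(w \right)} = - 4 w$ ($j{\left(w \right)} = - 2 \cdot 2 w = - 4 w$)
$n{\left(q \right)} = - \frac{3 q}{6 + q}$ ($n{\left(q \right)} = \frac{q - 4 q}{q + 6} = \frac{\left(-3\right) q}{6 + q} = - \frac{3 q}{6 + q}$)
$D{\left(K \right)} = 1$
$S{\left(-3 \right)} D{\left(n{\left(2 \right)} \right)} = \left(-3\right) 1 = -3$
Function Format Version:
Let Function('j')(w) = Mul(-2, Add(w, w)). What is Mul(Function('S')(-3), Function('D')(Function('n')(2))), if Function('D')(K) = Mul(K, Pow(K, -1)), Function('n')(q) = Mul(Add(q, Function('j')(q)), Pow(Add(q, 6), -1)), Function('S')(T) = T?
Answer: -3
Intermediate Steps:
Function('j')(w) = Mul(-4, w) (Function('j')(w) = Mul(-2, Mul(2, w)) = Mul(-4, w))
Function('n')(q) = Mul(-3, q, Pow(Add(6, q), -1)) (Function('n')(q) = Mul(Add(q, Mul(-4, q)), Pow(Add(q, 6), -1)) = Mul(Mul(-3, q), Pow(Add(6, q), -1)) = Mul(-3, q, Pow(Add(6, q), -1)))
Function('D')(K) = 1
Mul(Function('S')(-3), Function('D')(Function('n')(2))) = Mul(-3, 1) = -3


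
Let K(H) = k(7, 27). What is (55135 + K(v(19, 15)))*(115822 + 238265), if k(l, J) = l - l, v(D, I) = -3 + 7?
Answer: 19522586745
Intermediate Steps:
v(D, I) = 4
k(l, J) = 0
K(H) = 0
(55135 + K(v(19, 15)))*(115822 + 238265) = (55135 + 0)*(115822 + 238265) = 55135*354087 = 19522586745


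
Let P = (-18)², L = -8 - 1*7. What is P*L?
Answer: -4860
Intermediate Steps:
L = -15 (L = -8 - 7 = -15)
P = 324
P*L = 324*(-15) = -4860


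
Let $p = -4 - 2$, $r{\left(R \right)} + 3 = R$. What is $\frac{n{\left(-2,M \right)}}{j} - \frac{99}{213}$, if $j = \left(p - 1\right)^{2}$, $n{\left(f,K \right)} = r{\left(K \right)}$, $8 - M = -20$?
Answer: $\frac{158}{3479} \approx 0.045415$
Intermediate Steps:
$M = 28$ ($M = 8 - -20 = 8 + 20 = 28$)
$r{\left(R \right)} = -3 + R$
$p = -6$
$n{\left(f,K \right)} = -3 + K$
$j = 49$ ($j = \left(-6 - 1\right)^{2} = \left(-7\right)^{2} = 49$)
$\frac{n{\left(-2,M \right)}}{j} - \frac{99}{213} = \frac{-3 + 28}{49} - \frac{99}{213} = 25 \cdot \frac{1}{49} - \frac{33}{71} = \frac{25}{49} - \frac{33}{71} = \frac{158}{3479}$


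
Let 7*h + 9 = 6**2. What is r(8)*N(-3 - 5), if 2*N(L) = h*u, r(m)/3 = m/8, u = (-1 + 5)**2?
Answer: 648/7 ≈ 92.571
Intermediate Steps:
u = 16 (u = 4**2 = 16)
h = 27/7 (h = -9/7 + (1/7)*6**2 = -9/7 + (1/7)*36 = -9/7 + 36/7 = 27/7 ≈ 3.8571)
r(m) = 3*m/8 (r(m) = 3*(m/8) = 3*m/8)
N(L) = 216/7 (N(L) = ((27/7)*16)/2 = (1/2)*(432/7) = 216/7)
r(8)*N(-3 - 5) = ((3/8)*8)*(216/7) = 3*(216/7) = 648/7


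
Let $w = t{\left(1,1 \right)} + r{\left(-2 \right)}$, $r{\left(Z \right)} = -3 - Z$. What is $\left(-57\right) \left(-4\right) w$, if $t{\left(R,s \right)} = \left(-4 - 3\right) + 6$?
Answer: $-456$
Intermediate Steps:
$t{\left(R,s \right)} = -1$ ($t{\left(R,s \right)} = -7 + 6 = -1$)
$w = -2$ ($w = -1 - 1 = -2$)
$\left(-57\right) \left(-4\right) w = \left(-57\right) \left(-4\right) \left(-2\right) = 228 \left(-2\right) = -456$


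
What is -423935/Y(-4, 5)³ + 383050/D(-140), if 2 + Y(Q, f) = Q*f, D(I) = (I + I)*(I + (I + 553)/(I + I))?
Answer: 20872053555/421799224 ≈ 49.483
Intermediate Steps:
D(I) = 2*I*(I + (553 + I)/(2*I)) (D(I) = (2*I)*(I + (553 + I)/((2*I))) = (2*I)*(I + (553 + I)*(1/(2*I))) = (2*I)*(I + (553 + I)/(2*I)) = 2*I*(I + (553 + I)/(2*I)))
Y(Q, f) = -2 + Q*f
-423935/Y(-4, 5)³ + 383050/D(-140) = -423935/(-2 - 4*5)³ + 383050/(553 - 140 + 2*(-140)²) = -423935/(-2 - 20)³ + 383050/(553 - 140 + 2*19600) = -423935/((-22)³) + 383050/(553 - 140 + 39200) = -423935/(-10648) + 383050/39613 = -423935*(-1/10648) + 383050*(1/39613) = 423935/10648 + 383050/39613 = 20872053555/421799224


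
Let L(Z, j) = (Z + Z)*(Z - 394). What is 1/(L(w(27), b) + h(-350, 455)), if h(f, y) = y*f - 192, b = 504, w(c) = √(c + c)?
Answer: -79667/12676896290 + 591*√6/6338448145 ≈ -6.0560e-6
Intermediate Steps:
w(c) = √2*√c (w(c) = √(2*c) = √2*√c)
h(f, y) = -192 + f*y (h(f, y) = f*y - 192 = -192 + f*y)
L(Z, j) = 2*Z*(-394 + Z) (L(Z, j) = (2*Z)*(-394 + Z) = 2*Z*(-394 + Z))
1/(L(w(27), b) + h(-350, 455)) = 1/(2*(√2*√27)*(-394 + √2*√27) + (-192 - 350*455)) = 1/(2*(√2*(3*√3))*(-394 + √2*(3*√3)) + (-192 - 159250)) = 1/(2*(3*√6)*(-394 + 3*√6) - 159442) = 1/(6*√6*(-394 + 3*√6) - 159442) = 1/(-159442 + 6*√6*(-394 + 3*√6))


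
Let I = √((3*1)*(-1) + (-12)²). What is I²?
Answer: 141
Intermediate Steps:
I = √141 (I = √(3*(-1) + 144) = √(-3 + 144) = √141 ≈ 11.874)
I² = (√141)² = 141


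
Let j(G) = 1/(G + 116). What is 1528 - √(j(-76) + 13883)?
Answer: 1528 - √5553210/20 ≈ 1410.2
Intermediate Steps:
j(G) = 1/(116 + G)
1528 - √(j(-76) + 13883) = 1528 - √(1/(116 - 76) + 13883) = 1528 - √(1/40 + 13883) = 1528 - √(555321/40) = 1528 - √5553210/20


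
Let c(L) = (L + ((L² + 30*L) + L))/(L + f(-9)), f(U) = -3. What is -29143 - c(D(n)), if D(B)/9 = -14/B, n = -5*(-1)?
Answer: -6850033/235 ≈ -29149.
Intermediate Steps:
n = 5
D(B) = -126/B (D(B) = 9*(-14/B) = -126/B)
c(L) = (L² + 32*L)/(-3 + L) (c(L) = (L + ((L² + 30*L) + L))/(L - 3) = (L + (L² + 31*L))/(-3 + L) = (L² + 32*L)/(-3 + L))
-29143 - c(D(n)) = -29143 - (-126/5)*(32 - 126/5)/(-3 - 126/5) = -29143 - (-126*⅕)*(32 - 126*⅕)/(-3 - 126*⅕) = -29143 - (-126)*(32 - 126/5)/(5*(-3 - 126/5)) = -29143 - (-126)*34/(5*(-141/5)*5) = -29143 - (-126)*(-5)*34/(5*141*5) = -29143 - 1*1428/235 = -29143 - 1428/235 = -6850033/235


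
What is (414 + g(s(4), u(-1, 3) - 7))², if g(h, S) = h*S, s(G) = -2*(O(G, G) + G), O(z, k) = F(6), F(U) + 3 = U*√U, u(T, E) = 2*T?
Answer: 256608 + 93312*√6 ≈ 4.8518e+5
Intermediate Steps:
F(U) = -3 + U^(3/2) (F(U) = -3 + U*√U = -3 + U^(3/2))
O(z, k) = -3 + 6*√6 (O(z, k) = -3 + 6^(3/2) = -3 + 6*√6)
s(G) = 6 - 12*√6 - 2*G (s(G) = -2*((-3 + 6*√6) + G) = -2*(-3 + G + 6*√6) = 6 - 12*√6 - 2*G)
g(h, S) = S*h
(414 + g(s(4), u(-1, 3) - 7))² = (414 + (2*(-1) - 7)*(6 - 12*√6 - 2*4))² = (414 + (-2 - 7)*(6 - 12*√6 - 8))² = (414 - 9*(-2 - 12*√6))² = (414 + (18 + 108*√6))² = (432 + 108*√6)²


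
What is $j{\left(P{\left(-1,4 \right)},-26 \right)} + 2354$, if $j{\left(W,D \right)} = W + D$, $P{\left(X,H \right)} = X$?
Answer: $2327$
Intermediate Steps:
$j{\left(W,D \right)} = D + W$
$j{\left(P{\left(-1,4 \right)},-26 \right)} + 2354 = \left(-26 - 1\right) + 2354 = -27 + 2354 = 2327$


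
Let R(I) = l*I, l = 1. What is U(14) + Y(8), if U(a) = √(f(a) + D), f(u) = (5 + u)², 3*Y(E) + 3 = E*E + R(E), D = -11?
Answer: 23 + 5*√14 ≈ 41.708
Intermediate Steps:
R(I) = I (R(I) = 1*I = I)
Y(E) = -1 + E/3 + E²/3 (Y(E) = -1 + (E*E + E)/3 = -1 + (E² + E)/3 = -1 + (E + E²)/3 = -1 + (E/3 + E²/3) = -1 + E/3 + E²/3)
U(a) = √(-11 + (5 + a)²) (U(a) = √((5 + a)² - 11) = √(-11 + (5 + a)²))
U(14) + Y(8) = √(-11 + (5 + 14)²) + (-1 + (⅓)*8 + (⅓)*8²) = √(-11 + 19²) + (-1 + 8/3 + (⅓)*64) = √(-11 + 361) + (-1 + 8/3 + 64/3) = √350 + 23 = 5*√14 + 23 = 23 + 5*√14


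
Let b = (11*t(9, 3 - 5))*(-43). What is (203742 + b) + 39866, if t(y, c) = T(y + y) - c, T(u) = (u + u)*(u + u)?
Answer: -370346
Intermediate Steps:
T(u) = 4*u² (T(u) = (2*u)*(2*u) = 4*u²)
t(y, c) = -c + 16*y² (t(y, c) = 4*(y + y)² - c = 4*(2*y)² - c = 4*(4*y²) - c = 16*y² - c = -c + 16*y²)
b = -613954 (b = (11*(-(3 - 5) + 16*9²))*(-43) = (11*(-1*(-2) + 16*81))*(-43) = (11*(2 + 1296))*(-43) = (11*1298)*(-43) = 14278*(-43) = -613954)
(203742 + b) + 39866 = (203742 - 613954) + 39866 = -410212 + 39866 = -370346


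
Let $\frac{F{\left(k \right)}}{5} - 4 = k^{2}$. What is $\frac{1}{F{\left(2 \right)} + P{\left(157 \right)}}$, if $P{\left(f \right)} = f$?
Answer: $\frac{1}{197} \approx 0.0050761$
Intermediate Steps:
$F{\left(k \right)} = 20 + 5 k^{2}$
$\frac{1}{F{\left(2 \right)} + P{\left(157 \right)}} = \frac{1}{\left(20 + 5 \cdot 2^{2}\right) + 157} = \frac{1}{\left(20 + 5 \cdot 4\right) + 157} = \frac{1}{\left(20 + 20\right) + 157} = \frac{1}{40 + 157} = \frac{1}{197}$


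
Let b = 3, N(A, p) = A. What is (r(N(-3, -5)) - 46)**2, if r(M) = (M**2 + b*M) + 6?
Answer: 1600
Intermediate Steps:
r(M) = 6 + M**2 + 3*M (r(M) = (M**2 + 3*M) + 6 = 6 + M**2 + 3*M)
(r(N(-3, -5)) - 46)**2 = ((6 + (-3)**2 + 3*(-3)) - 46)**2 = ((6 + 9 - 9) - 46)**2 = (6 - 46)**2 = (-40)**2 = 1600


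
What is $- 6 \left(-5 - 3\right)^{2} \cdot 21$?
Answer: $-8064$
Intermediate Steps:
$- 6 \left(-5 - 3\right)^{2} \cdot 21 = - 6 \left(-8\right)^{2} \cdot 21 = \left(-6\right) 64 \cdot 21 = \left(-384\right) 21 = -8064$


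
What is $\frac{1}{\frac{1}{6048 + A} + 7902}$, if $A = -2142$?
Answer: $\frac{3906}{30865213} \approx 0.00012655$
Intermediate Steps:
$\frac{1}{\frac{1}{6048 + A} + 7902} = \frac{1}{\frac{1}{6048 - 2142} + 7902} = \frac{1}{\frac{1}{3906} + 7902} = \frac{1}{\frac{30865213}{3906}} = \frac{3906}{30865213}$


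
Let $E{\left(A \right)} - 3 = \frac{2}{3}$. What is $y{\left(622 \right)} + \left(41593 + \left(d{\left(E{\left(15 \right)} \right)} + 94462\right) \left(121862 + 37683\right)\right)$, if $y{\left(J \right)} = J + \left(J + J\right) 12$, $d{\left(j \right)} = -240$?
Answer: $15032706133$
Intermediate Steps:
$E{\left(A \right)} = \frac{11}{3}$ ($E{\left(A \right)} = 3 + \frac{2}{3} = \frac{11}{3}$)
$y{\left(J \right)} = 25 J$ ($y{\left(J \right)} = J + 2 J 12 = J + 24 J = 25 J$)
$y{\left(622 \right)} + \left(41593 + \left(d{\left(E{\left(15 \right)} \right)} + 94462\right) \left(121862 + 37683\right)\right) = 25 \cdot 622 + \left(41593 + \left(-240 + 94462\right) \left(121862 + 37683\right)\right) = 15550 + \left(41593 + 94222 \cdot 159545\right) = 15550 + \left(41593 + 15032648990\right) = 15550 + 15032690583 = 15032706133$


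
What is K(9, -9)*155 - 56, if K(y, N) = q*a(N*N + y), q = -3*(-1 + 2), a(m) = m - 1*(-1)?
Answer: -42371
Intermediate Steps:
a(m) = 1 + m (a(m) = m + 1 = 1 + m)
q = -3 (q = -3*1 = -3)
K(y, N) = -3 - 3*y - 3*N² (K(y, N) = -3*(1 + (N*N + y)) = -3*(1 + (N² + y)) = -3*(1 + (y + N²)) = -3*(1 + y + N²) = -3 - 3*y - 3*N²)
K(9, -9)*155 - 56 = (-3 - 3*9 - 3*(-9)²)*155 - 56 = (-3 - 27 - 3*81)*155 - 56 = (-3 - 27 - 243)*155 - 56 = -273*155 - 56 = -42315 - 56 = -42371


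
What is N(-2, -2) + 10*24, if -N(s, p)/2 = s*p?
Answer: 232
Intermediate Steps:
N(s, p) = -2*p*s (N(s, p) = -2*s*p = -2*p*s)
N(-2, -2) + 10*24 = -2*(-2)*(-2) + 10*24 = -8 + 240 = 232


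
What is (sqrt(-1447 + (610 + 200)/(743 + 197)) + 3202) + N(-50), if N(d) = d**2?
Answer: 5702 + I*sqrt(12778078)/94 ≈ 5702.0 + 38.028*I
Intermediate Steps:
(sqrt(-1447 + (610 + 200)/(743 + 197)) + 3202) + N(-50) = (sqrt(-1447 + (610 + 200)/(743 + 197)) + 3202) + (-50)**2 = (sqrt(-1447 + 810/940) + 3202) + 2500 = (sqrt(-1447 + 810*(1/940)) + 3202) + 2500 = (sqrt(-1447 + 81/94) + 3202) + 2500 = (sqrt(-135937/94) + 3202) + 2500 = (I*sqrt(12778078)/94 + 3202) + 2500 = (3202 + I*sqrt(12778078)/94) + 2500 = 5702 + I*sqrt(12778078)/94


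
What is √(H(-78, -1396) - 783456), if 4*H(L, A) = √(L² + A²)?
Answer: √(-3133824 + 10*√19549)/2 ≈ 884.93*I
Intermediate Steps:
H(L, A) = √(A² + L²)/4 (H(L, A) = √(L² + A²)/4 = √(A² + L²)/4)
√(H(-78, -1396) - 783456) = √(√((-1396)² + (-78)²)/4 - 783456) = √(√(1948816 + 6084)/4 - 783456) = √(√1954900/4 - 783456) = √((10*√19549)/4 - 783456) = √(5*√19549/2 - 783456) = √(-783456 + 5*√19549/2)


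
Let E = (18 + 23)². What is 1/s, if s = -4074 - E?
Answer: -1/5755 ≈ -0.00017376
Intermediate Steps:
E = 1681 (E = 41² = 1681)
s = -5755 (s = -4074 - 1*1681 = -4074 - 1681 = -5755)
1/s = 1/(-5755) = -1/5755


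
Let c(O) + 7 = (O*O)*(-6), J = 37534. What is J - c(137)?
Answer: 150155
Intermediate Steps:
c(O) = -7 - 6*O² (c(O) = -7 + (O*O)*(-6) = -7 + O²*(-6) = -7 - 6*O²)
J - c(137) = 37534 - (-7 - 6*137²) = 37534 - (-7 - 6*18769) = 37534 - (-7 - 112614) = 37534 - 1*(-112621) = 37534 + 112621 = 150155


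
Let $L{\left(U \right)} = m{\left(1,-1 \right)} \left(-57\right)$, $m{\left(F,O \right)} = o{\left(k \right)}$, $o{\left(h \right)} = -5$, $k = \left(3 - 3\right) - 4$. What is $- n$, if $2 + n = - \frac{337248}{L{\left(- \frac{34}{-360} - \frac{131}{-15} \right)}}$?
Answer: $\frac{112606}{95} \approx 1185.3$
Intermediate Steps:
$k = -4$ ($k = 0 - 4 = -4$)
$m{\left(F,O \right)} = -5$
$L{\left(U \right)} = 285$ ($L{\left(U \right)} = \left(-5\right) \left(-57\right) = 285$)
$n = - \frac{112606}{95}$ ($n = -2 - \frac{337248}{285} = -2 - \frac{112416}{95} = - \frac{112606}{95} \approx -1185.3$)
$- n = \left(-1\right) \left(- \frac{112606}{95}\right) = \frac{112606}{95}$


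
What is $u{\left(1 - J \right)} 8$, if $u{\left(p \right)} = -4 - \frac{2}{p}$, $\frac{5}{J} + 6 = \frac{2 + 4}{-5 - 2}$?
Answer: $- \frac{3424}{83} \approx -41.253$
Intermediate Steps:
$J = - \frac{35}{48}$ ($J = \frac{5}{-6 + \frac{2 + 4}{-5 - 2}} = \frac{5}{-6 + \frac{6}{-7}} = \frac{5}{-6 + 6 \left(- \frac{1}{7}\right)} = \frac{5}{-6 - \frac{6}{7}} = \frac{5}{- \frac{48}{7}} = 5 \left(- \frac{7}{48}\right) = - \frac{35}{48} \approx -0.72917$)
$u{\left(1 - J \right)} 8 = \left(-4 - \frac{2}{1 - - \frac{35}{48}}\right) 8 = \left(-4 - \frac{2}{1 + \frac{35}{48}}\right) 8 = \left(-4 - \frac{2}{\frac{83}{48}}\right) 8 = \left(-4 - \frac{96}{83}\right) 8 = \left(- \frac{428}{83}\right) 8 = - \frac{3424}{83}$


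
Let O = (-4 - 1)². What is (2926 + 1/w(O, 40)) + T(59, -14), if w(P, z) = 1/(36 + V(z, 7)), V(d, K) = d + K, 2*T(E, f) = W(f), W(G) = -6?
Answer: 3006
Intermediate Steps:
T(E, f) = -3 (T(E, f) = (½)*(-6) = -3)
O = 25 (O = (-5)² = 25)
V(d, K) = K + d
w(P, z) = 1/(43 + z) (w(P, z) = 1/(36 + (7 + z)) = 1/(43 + z))
(2926 + 1/w(O, 40)) + T(59, -14) = (2926 + 1/(1/(43 + 40))) - 3 = (2926 + 1/(1/83)) - 3 = (2926 + 83) - 3 = 3009 - 3 = 3006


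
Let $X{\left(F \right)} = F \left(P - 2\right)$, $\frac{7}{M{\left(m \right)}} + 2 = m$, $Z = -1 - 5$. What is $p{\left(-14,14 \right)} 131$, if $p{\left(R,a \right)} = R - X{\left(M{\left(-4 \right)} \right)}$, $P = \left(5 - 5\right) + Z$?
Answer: $- \frac{9170}{3} \approx -3056.7$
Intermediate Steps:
$Z = -6$
$M{\left(m \right)} = \frac{7}{-2 + m}$
$P = -6$ ($P = \left(5 - 5\right) - 6 = 0 - 6 = -6$)
$X{\left(F \right)} = - 8 F$ ($X{\left(F \right)} = F \left(-6 - 2\right) = F \left(-8\right) = - 8 F$)
$p{\left(R,a \right)} = - \frac{28}{3} + R$ ($p{\left(R,a \right)} = R - - 8 \frac{7}{-2 - 4} = R - - 8 \frac{7}{-6} = R - - 8 \cdot 7 \left(- \frac{1}{6}\right) = R - \left(-8\right) \left(- \frac{7}{6}\right) = R - \frac{28}{3} = - \frac{28}{3} + R$)
$p{\left(-14,14 \right)} 131 = \left(- \frac{28}{3} - 14\right) 131 = \left(- \frac{70}{3}\right) 131 = - \frac{9170}{3}$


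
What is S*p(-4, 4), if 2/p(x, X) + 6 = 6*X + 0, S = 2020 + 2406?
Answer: 4426/9 ≈ 491.78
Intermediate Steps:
S = 4426
p(x, X) = 2/(-6 + 6*X) (p(x, X) = 2/(-6 + (6*X + 0)) = 2/(-6 + 6*X))
S*p(-4, 4) = 4426*(1/(3*(-1 + 4))) = 4426*((⅓)/3) = 4426*((⅓)*(⅓)) = 4426*(⅑) = 4426/9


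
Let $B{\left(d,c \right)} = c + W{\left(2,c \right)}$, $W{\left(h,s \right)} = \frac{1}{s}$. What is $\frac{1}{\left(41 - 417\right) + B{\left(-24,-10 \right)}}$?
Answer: $- \frac{10}{3861} \approx -0.00259$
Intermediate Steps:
$B{\left(d,c \right)} = c + \frac{1}{c}$
$\frac{1}{\left(41 - 417\right) + B{\left(-24,-10 \right)}} = \frac{1}{\left(41 - 417\right) - \left(10 - \frac{1}{-10}\right)} = \frac{1}{\left(41 - 417\right) - \frac{101}{10}} = \frac{1}{-376 - \frac{101}{10}} = \frac{1}{- \frac{3861}{10}} = - \frac{10}{3861}$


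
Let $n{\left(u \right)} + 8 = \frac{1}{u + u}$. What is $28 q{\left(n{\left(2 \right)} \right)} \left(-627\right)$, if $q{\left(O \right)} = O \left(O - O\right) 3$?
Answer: $0$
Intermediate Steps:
$n{\left(u \right)} = -8 + \frac{1}{2 u}$ ($n{\left(u \right)} = -8 + \frac{1}{u + u} = -8 + \frac{1}{2 u}$)
$q{\left(O \right)} = 0$ ($q{\left(O \right)} = O 0 \cdot 3 = 0 \cdot 3 = 0$)
$28 q{\left(n{\left(2 \right)} \right)} \left(-627\right) = 28 \cdot 0 \left(-627\right) = 0 \left(-627\right) = 0$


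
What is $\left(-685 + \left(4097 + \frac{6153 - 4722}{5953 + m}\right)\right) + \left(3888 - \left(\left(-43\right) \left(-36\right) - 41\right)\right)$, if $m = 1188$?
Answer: $\frac{41369244}{7141} \approx 5793.2$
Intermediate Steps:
$\left(-685 + \left(4097 + \frac{6153 - 4722}{5953 + m}\right)\right) + \left(3888 - \left(\left(-43\right) \left(-36\right) - 41\right)\right) = \left(-685 + \left(4097 + \frac{6153 - 4722}{5953 + 1188}\right)\right) + \left(3888 - \left(\left(-43\right) \left(-36\right) - 41\right)\right) = \left(-685 + \left(4097 + \frac{1431}{7141}\right)\right) + \left(3888 - \left(1548 - 41\right)\right) = \left(-685 + \left(4097 + 1431 \cdot \frac{1}{7141}\right)\right) + \left(3888 - 1507\right) = \left(-685 + \left(4097 + \frac{1431}{7141}\right)\right) + \left(3888 - 1507\right) = \left(-685 + \frac{29258108}{7141}\right) + 2381 = \frac{24366523}{7141} + 2381 = \frac{41369244}{7141}$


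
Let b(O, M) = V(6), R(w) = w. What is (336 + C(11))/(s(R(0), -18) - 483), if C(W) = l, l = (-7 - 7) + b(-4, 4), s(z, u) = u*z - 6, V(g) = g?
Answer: -328/489 ≈ -0.67076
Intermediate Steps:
b(O, M) = 6
s(z, u) = -6 + u*z
l = -8 (l = (-7 - 7) + 6 = -14 + 6 = -8)
C(W) = -8
(336 + C(11))/(s(R(0), -18) - 483) = (336 - 8)/((-6 - 18*0) - 483) = 328/((-6 + 0) - 483) = 328/(-6 - 483) = 328/(-489) = 328*(-1/489) = -328/489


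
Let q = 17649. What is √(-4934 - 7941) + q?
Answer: 17649 + 5*I*√515 ≈ 17649.0 + 113.47*I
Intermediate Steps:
√(-4934 - 7941) + q = √(-4934 - 7941) + 17649 = √(-12875) + 17649 = 5*I*√515 + 17649 = 17649 + 5*I*√515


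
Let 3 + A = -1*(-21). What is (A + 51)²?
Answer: 4761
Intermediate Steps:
A = 18 (A = -3 - 1*(-21) = -3 + 21 = 18)
(A + 51)² = (18 + 51)² = 69² = 4761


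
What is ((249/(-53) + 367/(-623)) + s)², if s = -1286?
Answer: 1817914792288144/1090254361 ≈ 1.6674e+6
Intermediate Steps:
((249/(-53) + 367/(-623)) + s)² = ((249/(-53) + 367/(-623)) - 1286)² = ((249*(-1/53) + 367*(-1/623)) - 1286)² = ((-249/53 - 367/623) - 1286)² = (-174578/33019 - 1286)² = (-42637012/33019)² = 1817914792288144/1090254361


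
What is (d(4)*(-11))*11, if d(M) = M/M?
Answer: -121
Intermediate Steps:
d(M) = 1
(d(4)*(-11))*11 = (1*(-11))*11 = -11*11 = -121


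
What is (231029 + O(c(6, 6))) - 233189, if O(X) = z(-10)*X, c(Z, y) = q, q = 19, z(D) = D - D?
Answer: -2160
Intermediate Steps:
z(D) = 0
c(Z, y) = 19
O(X) = 0 (O(X) = 0*X = 0)
(231029 + O(c(6, 6))) - 233189 = (231029 + 0) - 233189 = 231029 - 233189 = -2160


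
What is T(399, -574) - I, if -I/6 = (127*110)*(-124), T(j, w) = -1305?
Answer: -10394985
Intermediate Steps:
I = 10393680 (I = -6*127*110*(-124) = -83820*(-124) = -6*(-1732280) = 10393680)
T(399, -574) - I = -1305 - 1*10393680 = -1305 - 10393680 = -10394985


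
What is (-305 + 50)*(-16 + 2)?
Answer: 3570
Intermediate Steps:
(-305 + 50)*(-16 + 2) = -255*(-14) = 3570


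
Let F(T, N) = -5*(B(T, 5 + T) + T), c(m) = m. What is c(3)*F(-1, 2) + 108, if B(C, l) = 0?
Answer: 123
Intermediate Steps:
F(T, N) = -5*T (F(T, N) = -5*(0 + T) = -5*T)
c(3)*F(-1, 2) + 108 = 3*(-5*(-1)) + 108 = 3*5 + 108 = 15 + 108 = 123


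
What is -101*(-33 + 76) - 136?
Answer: -4479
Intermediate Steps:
-101*(-33 + 76) - 136 = -101*43 - 136 = -4343 - 136 = -4479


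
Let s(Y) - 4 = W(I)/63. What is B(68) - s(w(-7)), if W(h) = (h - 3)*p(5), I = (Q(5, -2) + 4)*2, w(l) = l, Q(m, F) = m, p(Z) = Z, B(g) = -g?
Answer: -1537/21 ≈ -73.190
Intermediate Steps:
I = 18 (I = (5 + 4)*2 = 9*2 = 18)
W(h) = -15 + 5*h (W(h) = (h - 3)*5 = (-3 + h)*5 = -15 + 5*h)
s(Y) = 109/21 (s(Y) = 4 + (-15 + 5*18)/63 = 4 + (-15 + 90)*(1/63) = 4 + 75*(1/63) = 4 + 25/21 = 109/21)
B(68) - s(w(-7)) = -1*68 - 1*109/21 = -68 - 109/21 = -1537/21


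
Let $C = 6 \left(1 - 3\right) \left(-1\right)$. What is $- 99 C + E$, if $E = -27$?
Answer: $-1215$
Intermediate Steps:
$C = 12$ ($C = 6 \left(-2\right) \left(-1\right) = \left(-12\right) \left(-1\right) = 12$)
$- 99 C + E = \left(-99\right) 12 - 27 = -1188 - 27 = -1215$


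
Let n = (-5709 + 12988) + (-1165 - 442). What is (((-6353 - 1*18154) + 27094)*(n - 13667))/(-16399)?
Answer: 20683065/16399 ≈ 1261.2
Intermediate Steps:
n = 5672 (n = 7279 - 1607 = 5672)
(((-6353 - 1*18154) + 27094)*(n - 13667))/(-16399) = (((-6353 - 1*18154) + 27094)*(5672 - 13667))/(-16399) = (((-6353 - 18154) + 27094)*(-7995))*(-1/16399) = ((-24507 + 27094)*(-7995))*(-1/16399) = (2587*(-7995))*(-1/16399) = -20683065*(-1/16399) = 20683065/16399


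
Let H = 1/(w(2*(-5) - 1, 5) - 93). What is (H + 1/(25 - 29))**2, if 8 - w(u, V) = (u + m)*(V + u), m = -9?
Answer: 43681/672400 ≈ 0.064963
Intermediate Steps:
w(u, V) = 8 - (-9 + u)*(V + u) (w(u, V) = 8 - (u - 9)*(V + u) = 8 - (-9 + u)*(V + u))
H = -1/205 (H = 1/((8 - (2*(-5) - 1)**2 + 9*5 + 9*(2*(-5) - 1) - 1*5*(2*(-5) - 1)) - 93) = 1/((8 - (-10 - 1)**2 + 45 + 9*(-10 - 1) - 1*5*(-10 - 1)) - 93) = 1/((8 - 1*(-11)**2 + 45 + 9*(-11) - 1*5*(-11)) - 93) = 1/((8 - 1*121 + 45 - 99 + 55) - 93) = 1/((8 - 121 + 45 - 99 + 55) - 93) = 1/(-112 - 93) = 1/(-205) = -1/205 ≈ -0.0048781)
(H + 1/(25 - 29))**2 = (-1/205 + 1/(25 - 29))**2 = (-1/205 + 1/(-4))**2 = (-1/205 - 1/4)**2 = (-209/820)**2 = 43681/672400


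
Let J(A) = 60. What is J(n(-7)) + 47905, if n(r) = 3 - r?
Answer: 47965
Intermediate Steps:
J(n(-7)) + 47905 = 60 + 47905 = 47965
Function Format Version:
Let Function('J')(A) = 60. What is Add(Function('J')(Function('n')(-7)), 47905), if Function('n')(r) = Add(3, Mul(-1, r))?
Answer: 47965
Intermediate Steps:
Add(Function('J')(Function('n')(-7)), 47905) = Add(60, 47905) = 47965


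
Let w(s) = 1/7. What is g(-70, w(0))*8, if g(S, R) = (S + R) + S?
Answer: -7832/7 ≈ -1118.9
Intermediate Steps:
w(s) = ⅐
g(S, R) = R + 2*S (g(S, R) = (R + S) + S = R + 2*S)
g(-70, w(0))*8 = (⅐ + 2*(-70))*8 = (⅐ - 140)*8 = -979/7*8 = -7832/7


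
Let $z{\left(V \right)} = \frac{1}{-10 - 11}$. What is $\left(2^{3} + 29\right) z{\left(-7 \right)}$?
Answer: $- \frac{37}{21} \approx -1.7619$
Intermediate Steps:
$z{\left(V \right)} = - \frac{1}{21}$ ($z{\left(V \right)} = \frac{1}{-21} = - \frac{1}{21}$)
$\left(2^{3} + 29\right) z{\left(-7 \right)} = \left(2^{3} + 29\right) \left(- \frac{1}{21}\right) = \left(8 + 29\right) \left(- \frac{1}{21}\right) = 37 \left(- \frac{1}{21}\right) = - \frac{37}{21}$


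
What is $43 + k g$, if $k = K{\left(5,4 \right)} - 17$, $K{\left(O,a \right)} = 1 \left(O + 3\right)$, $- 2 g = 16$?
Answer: $115$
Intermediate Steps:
$g = -8$ ($g = \left(- \frac{1}{2}\right) 16 = -8$)
$K{\left(O,a \right)} = 3 + O$ ($K{\left(O,a \right)} = 1 \left(3 + O\right) = 3 + O$)
$k = -9$ ($k = \left(3 + 5\right) - 17 = 8 - 17 = -9$)
$43 + k g = 43 - -72 = 43 + 72 = 115$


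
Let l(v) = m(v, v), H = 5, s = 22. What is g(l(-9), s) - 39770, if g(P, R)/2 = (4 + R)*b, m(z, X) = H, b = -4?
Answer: -39978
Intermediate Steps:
m(z, X) = 5
l(v) = 5
g(P, R) = -32 - 8*R (g(P, R) = 2*((4 + R)*(-4)) = 2*(-16 - 4*R) = -32 - 8*R)
g(l(-9), s) - 39770 = (-32 - 8*22) - 39770 = (-32 - 176) - 39770 = -208 - 39770 = -39978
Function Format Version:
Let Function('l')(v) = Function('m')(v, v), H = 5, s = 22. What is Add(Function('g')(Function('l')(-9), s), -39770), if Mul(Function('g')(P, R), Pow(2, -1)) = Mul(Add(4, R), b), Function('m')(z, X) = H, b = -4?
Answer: -39978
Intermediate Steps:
Function('m')(z, X) = 5
Function('l')(v) = 5
Function('g')(P, R) = Add(-32, Mul(-8, R)) (Function('g')(P, R) = Mul(2, Mul(Add(4, R), -4)) = Mul(2, Add(-16, Mul(-4, R))) = Add(-32, Mul(-8, R)))
Add(Function('g')(Function('l')(-9), s), -39770) = Add(Add(-32, Mul(-8, 22)), -39770) = Add(Add(-32, -176), -39770) = Add(-208, -39770) = -39978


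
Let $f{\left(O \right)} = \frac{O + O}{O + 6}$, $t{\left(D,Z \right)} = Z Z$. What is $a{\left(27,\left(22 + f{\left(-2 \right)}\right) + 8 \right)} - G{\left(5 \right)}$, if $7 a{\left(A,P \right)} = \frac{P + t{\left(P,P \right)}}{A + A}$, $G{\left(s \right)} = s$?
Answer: $- \frac{170}{63} \approx -2.6984$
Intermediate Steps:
$t{\left(D,Z \right)} = Z^{2}$
$f{\left(O \right)} = \frac{2 O}{6 + O}$
$a{\left(A,P \right)} = \frac{P + P^{2}}{14 A}$ ($a{\left(A,P \right)} = \frac{\left(P + P^{2}\right) \frac{1}{A + A}}{7} = \frac{\left(P + P^{2}\right) \frac{1}{2 A}}{7} = \frac{\frac{1}{2} \frac{1}{A} \left(P + P^{2}\right)}{7} = \frac{P + P^{2}}{14 A}$)
$a{\left(27,\left(22 + f{\left(-2 \right)}\right) + 8 \right)} - G{\left(5 \right)} = \frac{\left(\left(22 + 2 \left(-2\right) \frac{1}{6 - 2}\right) + 8\right) \left(1 + \left(\left(22 + 2 \left(-2\right) \frac{1}{6 - 2}\right) + 8\right)\right)}{14 \cdot 27} - 5 = \frac{1}{14} \left(\left(22 + 2 \left(-2\right) \frac{1}{4}\right) + 8\right) \frac{1}{27} \left(1 + \left(\left(22 + 2 \left(-2\right) \frac{1}{4}\right) + 8\right)\right) - 5 = \frac{1}{14} \left(\left(22 - 1\right) + 8\right) \frac{1}{27} \left(1 + \left(\left(22 - 1\right) + 8\right)\right) - 5 = \frac{1}{14} \left(21 + 8\right) \frac{1}{27} \left(1 + \left(21 + 8\right)\right) - 5 = \frac{1}{14} \cdot 29 \cdot \frac{1}{27} \left(1 + 29\right) - 5 = \frac{1}{14} \cdot 29 \cdot \frac{1}{27} \cdot 30 - 5 = \frac{145}{63} - 5 = - \frac{170}{63}$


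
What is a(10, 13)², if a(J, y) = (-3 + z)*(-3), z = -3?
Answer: 324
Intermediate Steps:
a(J, y) = 18 (a(J, y) = (-3 - 3)*(-3) = -6*(-3) = 18)
a(10, 13)² = 18² = 324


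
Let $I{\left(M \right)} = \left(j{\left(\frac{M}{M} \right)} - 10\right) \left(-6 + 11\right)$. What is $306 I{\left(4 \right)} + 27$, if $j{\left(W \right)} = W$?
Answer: $-13743$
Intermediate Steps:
$I{\left(M \right)} = -45$ ($I{\left(M \right)} = \left(\frac{M}{M} - 10\right) \left(-6 + 11\right) = \left(1 - 10\right) 5 = \left(-9\right) 5 = -45$)
$306 I{\left(4 \right)} + 27 = 306 \left(-45\right) + 27 = -13770 + 27 = -13743$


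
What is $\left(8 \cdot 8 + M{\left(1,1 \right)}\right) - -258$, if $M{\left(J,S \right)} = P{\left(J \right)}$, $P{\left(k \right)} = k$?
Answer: $323$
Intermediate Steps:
$M{\left(J,S \right)} = J$
$\left(8 \cdot 8 + M{\left(1,1 \right)}\right) - -258 = \left(8 \cdot 8 + 1\right) - -258 = \left(64 + 1\right) + 258 = 65 + 258 = 323$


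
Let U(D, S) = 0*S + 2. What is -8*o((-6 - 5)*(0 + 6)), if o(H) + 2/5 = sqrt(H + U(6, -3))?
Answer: 16/5 - 64*I ≈ 3.2 - 64.0*I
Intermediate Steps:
U(D, S) = 2 (U(D, S) = 0 + 2 = 2)
o(H) = -2/5 + sqrt(2 + H) (o(H) = -2/5 + sqrt(H + 2) = -2/5 + sqrt(2 + H))
-8*o((-6 - 5)*(0 + 6)) = -8*(-2/5 + sqrt(2 + (-6 - 5)*(0 + 6))) = -8*(-2/5 + sqrt(2 - 11*6)) = -8*(-2/5 + sqrt(2 - 66)) = -8*(-2/5 + sqrt(-64)) = -8*(-2/5 + 8*I) = 16/5 - 64*I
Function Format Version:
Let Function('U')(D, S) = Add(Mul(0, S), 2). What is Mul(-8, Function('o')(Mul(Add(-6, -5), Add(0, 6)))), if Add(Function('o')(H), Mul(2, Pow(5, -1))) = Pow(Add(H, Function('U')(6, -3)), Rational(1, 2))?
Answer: Add(Rational(16, 5), Mul(-64, I)) ≈ Add(3.2000, Mul(-64.000, I))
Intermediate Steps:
Function('U')(D, S) = 2 (Function('U')(D, S) = Add(0, 2) = 2)
Function('o')(H) = Add(Rational(-2, 5), Pow(Add(2, H), Rational(1, 2))) (Function('o')(H) = Add(Rational(-2, 5), Pow(Add(H, 2), Rational(1, 2))) = Add(Rational(-2, 5), Pow(Add(2, H), Rational(1, 2))))
Mul(-8, Function('o')(Mul(Add(-6, -5), Add(0, 6)))) = Mul(-8, Add(Rational(-2, 5), Pow(Add(2, Mul(Add(-6, -5), Add(0, 6))), Rational(1, 2)))) = Mul(-8, Add(Rational(-2, 5), Pow(Add(2, Mul(-11, 6)), Rational(1, 2)))) = Mul(-8, Add(Rational(-2, 5), Pow(Add(2, -66), Rational(1, 2)))) = Mul(-8, Add(Rational(-2, 5), Pow(-64, Rational(1, 2)))) = Mul(-8, Add(Rational(-2, 5), Mul(8, I))) = Add(Rational(16, 5), Mul(-64, I))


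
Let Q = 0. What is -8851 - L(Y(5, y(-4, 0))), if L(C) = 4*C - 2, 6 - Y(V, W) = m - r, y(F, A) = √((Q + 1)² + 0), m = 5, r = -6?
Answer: -8829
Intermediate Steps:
y(F, A) = 1 (y(F, A) = √((0 + 1)² + 0) = √(1² + 0) = √(1 + 0) = √1 = 1)
Y(V, W) = -5 (Y(V, W) = 6 - (5 - 1*(-6)) = 6 - (5 + 6) = 6 - 1*11 = 6 - 11 = -5)
L(C) = -2 + 4*C
-8851 - L(Y(5, y(-4, 0))) = -8851 - (-2 + 4*(-5)) = -8851 - (-2 - 20) = -8851 - 1*(-22) = -8851 + 22 = -8829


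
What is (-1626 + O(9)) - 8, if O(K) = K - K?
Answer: -1634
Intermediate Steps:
O(K) = 0
(-1626 + O(9)) - 8 = (-1626 + 0) - 8 = -1626 - 8 = -1634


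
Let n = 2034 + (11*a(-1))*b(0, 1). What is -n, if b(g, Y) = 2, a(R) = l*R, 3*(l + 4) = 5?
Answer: -6256/3 ≈ -2085.3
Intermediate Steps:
l = -7/3 (l = -4 + (⅓)*5 = -4 + 5/3 = -7/3 ≈ -2.3333)
a(R) = -7*R/3
n = 6256/3 (n = 2034 + (11*(-7/3*(-1)))*2 = 2034 + (11*(7/3))*2 = 2034 + (77/3)*2 = 2034 + 154/3 = 6256/3 ≈ 2085.3)
-n = -1*6256/3 = -6256/3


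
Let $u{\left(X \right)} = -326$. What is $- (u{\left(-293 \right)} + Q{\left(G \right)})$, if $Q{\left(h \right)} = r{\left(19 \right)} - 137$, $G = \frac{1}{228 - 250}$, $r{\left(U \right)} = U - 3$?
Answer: $447$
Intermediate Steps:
$r{\left(U \right)} = -3 + U$
$G = - \frac{1}{22}$ ($G = \frac{1}{-22} = - \frac{1}{22} \approx -0.045455$)
$Q{\left(h \right)} = -121$ ($Q{\left(h \right)} = \left(-3 + 19\right) - 137 = 16 - 137 = -121$)
$- (u{\left(-293 \right)} + Q{\left(G \right)}) = - (-326 - 121) = \left(-1\right) \left(-447\right) = 447$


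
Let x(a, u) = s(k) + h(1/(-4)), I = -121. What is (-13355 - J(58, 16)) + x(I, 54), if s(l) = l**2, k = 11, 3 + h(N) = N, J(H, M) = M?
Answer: -53013/4 ≈ -13253.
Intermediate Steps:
h(N) = -3 + N
x(a, u) = 471/4 (x(a, u) = 11**2 + (-3 + 1/(-4)) = 121 + (-3 - 1/4) = 121 - 13/4 = 471/4)
(-13355 - J(58, 16)) + x(I, 54) = (-13355 - 1*16) + 471/4 = (-13355 - 16) + 471/4 = -13371 + 471/4 = -53013/4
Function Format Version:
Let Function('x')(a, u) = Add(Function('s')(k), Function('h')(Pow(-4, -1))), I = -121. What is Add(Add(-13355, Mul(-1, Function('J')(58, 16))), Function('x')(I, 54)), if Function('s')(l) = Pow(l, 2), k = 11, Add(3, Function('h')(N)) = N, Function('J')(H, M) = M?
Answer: Rational(-53013, 4) ≈ -13253.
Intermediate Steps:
Function('h')(N) = Add(-3, N)
Function('x')(a, u) = Rational(471, 4) (Function('x')(a, u) = Add(Pow(11, 2), Add(-3, Pow(-4, -1))) = Add(121, Add(-3, Rational(-1, 4))) = Add(121, Rational(-13, 4)) = Rational(471, 4))
Add(Add(-13355, Mul(-1, Function('J')(58, 16))), Function('x')(I, 54)) = Add(Add(-13355, Mul(-1, 16)), Rational(471, 4)) = Add(Add(-13355, -16), Rational(471, 4)) = Add(-13371, Rational(471, 4)) = Rational(-53013, 4)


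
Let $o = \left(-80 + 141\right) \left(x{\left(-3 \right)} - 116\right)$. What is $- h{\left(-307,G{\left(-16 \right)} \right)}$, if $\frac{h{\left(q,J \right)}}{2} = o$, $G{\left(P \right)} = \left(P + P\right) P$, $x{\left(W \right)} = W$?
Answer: $14518$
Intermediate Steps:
$G{\left(P \right)} = 2 P^{2}$ ($G{\left(P \right)} = 2 P P = 2 P^{2}$)
$o = -7259$ ($o = \left(-80 + 141\right) \left(-3 - 116\right) = 61 \left(-119\right) = -7259$)
$h{\left(q,J \right)} = -14518$ ($h{\left(q,J \right)} = 2 \left(-7259\right) = -14518$)
$- h{\left(-307,G{\left(-16 \right)} \right)} = \left(-1\right) \left(-14518\right) = 14518$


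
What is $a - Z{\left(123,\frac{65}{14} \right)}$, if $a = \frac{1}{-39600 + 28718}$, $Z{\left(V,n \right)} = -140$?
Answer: $\frac{1523479}{10882} \approx 140.0$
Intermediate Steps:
$a = - \frac{1}{10882}$ ($a = \frac{1}{-10882} = - \frac{1}{10882} \approx -9.1895 \cdot 10^{-5}$)
$a - Z{\left(123,\frac{65}{14} \right)} = - \frac{1}{10882} - -140 = - \frac{1}{10882} + 140 = \frac{1523479}{10882}$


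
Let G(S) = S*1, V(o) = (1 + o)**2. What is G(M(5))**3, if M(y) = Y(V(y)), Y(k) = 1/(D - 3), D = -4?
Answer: -1/343 ≈ -0.0029155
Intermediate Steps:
Y(k) = -1/7 (Y(k) = 1/(-4 - 3) = 1/(-7) = -1/7)
M(y) = -1/7
G(S) = S
G(M(5))**3 = (-1/7)**3 = -1/343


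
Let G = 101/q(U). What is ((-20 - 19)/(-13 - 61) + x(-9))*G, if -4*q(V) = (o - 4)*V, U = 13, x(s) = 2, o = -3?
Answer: 37774/3367 ≈ 11.219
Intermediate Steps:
q(V) = 7*V/4 (q(V) = -(-3 - 4)*V/4 = -(-7)*V/4 = 7*V/4)
G = 404/91 (G = 101/(((7/4)*13)) = 101/(91/4) = 101*(4/91) = 404/91 ≈ 4.4396)
((-20 - 19)/(-13 - 61) + x(-9))*G = ((-20 - 19)/(-13 - 61) + 2)*(404/91) = (-39/(-74) + 2)*(404/91) = (-39*(-1/74) + 2)*(404/91) = (39/74 + 2)*(404/91) = (187/74)*(404/91) = 37774/3367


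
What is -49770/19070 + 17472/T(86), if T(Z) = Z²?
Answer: -872697/3526043 ≈ -0.24750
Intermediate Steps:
-49770/19070 + 17472/T(86) = -49770/19070 + 17472/(86²) = -49770*1/19070 + 17472/7396 = -4977/1907 + 17472*(1/7396) = -4977/1907 + 4368/1849 = -872697/3526043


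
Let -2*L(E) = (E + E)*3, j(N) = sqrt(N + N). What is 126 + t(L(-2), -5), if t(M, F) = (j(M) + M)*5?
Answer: 156 + 10*sqrt(3) ≈ 173.32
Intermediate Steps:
j(N) = sqrt(2)*sqrt(N) (j(N) = sqrt(2*N) = sqrt(2)*sqrt(N))
L(E) = -3*E (L(E) = -(E + E)*3/2 = -2*E*3/2 = -3*E)
t(M, F) = 5*M + 5*sqrt(2)*sqrt(M) (t(M, F) = (sqrt(2)*sqrt(M) + M)*5 = (M + sqrt(2)*sqrt(M))*5 = 5*M + 5*sqrt(2)*sqrt(M))
126 + t(L(-2), -5) = 126 + (5*(-3*(-2)) + 5*sqrt(2)*sqrt(-3*(-2))) = 126 + (5*6 + 5*sqrt(2)*sqrt(6)) = 126 + (30 + 10*sqrt(3)) = 156 + 10*sqrt(3)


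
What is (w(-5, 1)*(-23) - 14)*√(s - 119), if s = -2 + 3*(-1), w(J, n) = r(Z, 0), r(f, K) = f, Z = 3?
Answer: -166*I*√31 ≈ -924.25*I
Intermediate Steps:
w(J, n) = 3
s = -5 (s = -2 - 3 = -5)
(w(-5, 1)*(-23) - 14)*√(s - 119) = (3*(-23) - 14)*√(-5 - 119) = (-69 - 14)*√(-124) = -166*I*√31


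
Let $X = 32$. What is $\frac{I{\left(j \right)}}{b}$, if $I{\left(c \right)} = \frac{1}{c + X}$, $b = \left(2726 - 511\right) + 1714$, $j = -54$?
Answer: $- \frac{1}{86438} \approx -1.1569 \cdot 10^{-5}$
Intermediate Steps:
$b = 3929$ ($b = 2215 + 1714 = 3929$)
$I{\left(c \right)} = \frac{1}{32 + c}$ ($I{\left(c \right)} = \frac{1}{c + 32} = \frac{1}{32 + c}$)
$\frac{I{\left(j \right)}}{b} = \frac{1}{\left(32 - 54\right) 3929} = \frac{1}{-22} \cdot \frac{1}{3929} = \left(- \frac{1}{22}\right) \frac{1}{3929} = - \frac{1}{86438}$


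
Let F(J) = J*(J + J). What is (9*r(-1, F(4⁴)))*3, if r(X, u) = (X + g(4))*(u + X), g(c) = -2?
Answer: -10616751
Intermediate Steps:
F(J) = 2*J² (F(J) = J*(2*J) = 2*J²)
r(X, u) = (-2 + X)*(X + u) (r(X, u) = (X - 2)*(u + X) = (-2 + X)*(X + u))
(9*r(-1, F(4⁴)))*3 = (9*((-1)² - 2*(-1) - 4*(4⁴)² - 2*(4⁴)²))*3 = (9*(1 + 2 - 4*256² - 2*256²))*3 = (9*(1 + 2 - 4*65536 - 2*65536))*3 = (9*(1 + 2 - 2*131072 - 1*131072))*3 = (9*(1 + 2 - 262144 - 131072))*3 = (9*(-393213))*3 = -3538917*3 = -10616751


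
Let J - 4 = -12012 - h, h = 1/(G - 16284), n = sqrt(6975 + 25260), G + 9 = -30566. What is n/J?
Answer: -46859*sqrt(32235)/562682871 ≈ -0.014952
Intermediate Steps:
G = -30575 (G = -9 - 30566 = -30575)
n = sqrt(32235) ≈ 179.54
h = -1/46859 (h = 1/(-30575 - 16284) = 1/(-46859) = -1/46859 ≈ -2.1341e-5)
J = -562682871/46859 (J = 4 + (-12012 - 1*(-1/46859)) = 4 + (-12012 + 1/46859) = 4 - 562870307/46859 = -562682871/46859 ≈ -12008.)
n/J = sqrt(32235)/(-562682871/46859) = sqrt(32235)*(-46859/562682871) = -46859*sqrt(32235)/562682871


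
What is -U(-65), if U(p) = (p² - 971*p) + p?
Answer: -67275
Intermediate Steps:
U(p) = p² - 970*p
-U(-65) = -(-65)*(-970 - 65) = -(-65)*(-1035) = -1*67275 = -67275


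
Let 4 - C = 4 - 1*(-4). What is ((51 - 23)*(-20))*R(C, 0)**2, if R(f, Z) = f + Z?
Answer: -8960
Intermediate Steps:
C = -4 (C = 4 - (4 - 1*(-4)) = 4 - (4 + 4) = 4 - 1*8 = 4 - 8 = -4)
R(f, Z) = Z + f
((51 - 23)*(-20))*R(C, 0)**2 = ((51 - 23)*(-20))*(0 - 4)**2 = (28*(-20))*(-4)**2 = -560*16 = -8960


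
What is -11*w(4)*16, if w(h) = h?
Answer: -704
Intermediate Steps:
-11*w(4)*16 = -11*4*16 = -44*16 = -704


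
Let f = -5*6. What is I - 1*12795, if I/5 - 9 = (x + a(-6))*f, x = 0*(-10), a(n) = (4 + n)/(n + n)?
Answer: -12775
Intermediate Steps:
a(n) = (4 + n)/(2*n) (a(n) = (4 + n)/((2*n)) = (4 + n)*(1/(2*n)) = (4 + n)/(2*n))
x = 0
f = -30
I = 20 (I = 45 + 5*((0 + (½)*(4 - 6)/(-6))*(-30)) = 45 + 5*((0 + (½)*(-⅙)*(-2))*(-30)) = 45 + 5*((0 + ⅙)*(-30)) = 45 + 5*((⅙)*(-30)) = 45 + 5*(-5) = 45 - 25 = 20)
I - 1*12795 = 20 - 1*12795 = 20 - 12795 = -12775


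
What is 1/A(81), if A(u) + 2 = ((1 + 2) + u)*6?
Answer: 1/502 ≈ 0.0019920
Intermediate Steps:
A(u) = 16 + 6*u (A(u) = -2 + ((1 + 2) + u)*6 = -2 + (3 + u)*6 = -2 + (18 + 6*u) = 16 + 6*u)
1/A(81) = 1/(16 + 6*81) = 1/(16 + 486) = 1/502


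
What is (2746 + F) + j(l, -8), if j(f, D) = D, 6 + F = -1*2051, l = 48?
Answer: 681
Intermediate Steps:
F = -2057 (F = -6 - 1*2051 = -6 - 2051 = -2057)
(2746 + F) + j(l, -8) = (2746 - 2057) - 8 = 689 - 8 = 681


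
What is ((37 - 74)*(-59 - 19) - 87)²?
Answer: 7834401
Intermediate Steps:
((37 - 74)*(-59 - 19) - 87)² = (-37*(-78) - 87)² = (2886 - 87)² = 2799² = 7834401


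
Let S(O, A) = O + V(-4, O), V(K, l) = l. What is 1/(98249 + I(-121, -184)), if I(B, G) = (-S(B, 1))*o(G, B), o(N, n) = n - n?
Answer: 1/98249 ≈ 1.0178e-5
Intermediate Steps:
o(N, n) = 0
S(O, A) = 2*O (S(O, A) = O + O = 2*O)
I(B, G) = 0 (I(B, G) = -2*B*0 = 0)
1/(98249 + I(-121, -184)) = 1/(98249 + 0) = 1/98249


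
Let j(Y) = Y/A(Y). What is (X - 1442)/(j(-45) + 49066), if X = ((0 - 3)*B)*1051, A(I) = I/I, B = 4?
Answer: -14054/49021 ≈ -0.28669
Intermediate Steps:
A(I) = 1
j(Y) = Y (j(Y) = Y/1 = Y*1 = Y)
X = -12612 (X = ((0 - 3)*4)*1051 = -3*4*1051 = -12*1051 = -12612)
(X - 1442)/(j(-45) + 49066) = (-12612 - 1442)/(-45 + 49066) = -14054/49021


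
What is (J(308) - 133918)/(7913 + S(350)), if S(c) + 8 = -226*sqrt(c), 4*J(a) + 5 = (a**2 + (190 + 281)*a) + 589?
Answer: -116660409/8922485 - 16676314*sqrt(14)/8922485 ≈ -20.068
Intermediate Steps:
J(a) = 146 + a**2/4 + 471*a/4 (J(a) = -5/4 + ((a**2 + (190 + 281)*a) + 589)/4 = -5/4 + ((a**2 + 471*a) + 589)/4 = -5/4 + (589 + a**2 + 471*a)/4 = -5/4 + (589/4 + a**2/4 + 471*a/4) = 146 + a**2/4 + 471*a/4)
S(c) = -8 - 226*sqrt(c)
(J(308) - 133918)/(7913 + S(350)) = ((146 + (1/4)*308**2 + (471/4)*308) - 133918)/(7913 + (-8 - 1130*sqrt(14))) = ((146 + (1/4)*94864 + 36267) - 133918)/(7913 + (-8 - 1130*sqrt(14))) = ((146 + 23716 + 36267) - 133918)/(7913 + (-8 - 1130*sqrt(14))) = (60129 - 133918)/(7905 - 1130*sqrt(14)) = -73789/(7905 - 1130*sqrt(14))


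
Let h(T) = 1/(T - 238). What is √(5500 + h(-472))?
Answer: √2772549290/710 ≈ 74.162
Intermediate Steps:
h(T) = 1/(-238 + T)
√(5500 + h(-472)) = √(5500 + 1/(-238 - 472)) = √(5500 + 1/(-710)) = √(5500 - 1/710) = √(3904999/710) = √2772549290/710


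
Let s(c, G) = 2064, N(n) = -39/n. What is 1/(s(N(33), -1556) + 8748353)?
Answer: 1/8750417 ≈ 1.1428e-7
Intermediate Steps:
1/(s(N(33), -1556) + 8748353) = 1/(2064 + 8748353) = 1/8750417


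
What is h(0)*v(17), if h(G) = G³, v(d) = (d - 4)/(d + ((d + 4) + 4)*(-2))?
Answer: 0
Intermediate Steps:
v(d) = (-4 + d)/(-16 - d) (v(d) = (-4 + d)/(d + ((4 + d) + 4)*(-2)) = (-4 + d)/(d + (8 + d)*(-2)) = (-4 + d)/(d + (-16 - 2*d)) = (-4 + d)/(-16 - d))
h(0)*v(17) = 0³*((4 - 1*17)/(16 + 17)) = 0*((4 - 17)/33) = 0*((1/33)*(-13)) = 0*(-13/33) = 0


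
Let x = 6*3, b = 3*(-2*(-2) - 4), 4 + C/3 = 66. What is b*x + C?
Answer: 186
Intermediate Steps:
C = 186 (C = -12 + 3*66 = -12 + 198 = 186)
b = 0 (b = 3*(4 - 4) = 3*0 = 0)
x = 18
b*x + C = 0*18 + 186 = 0 + 186 = 186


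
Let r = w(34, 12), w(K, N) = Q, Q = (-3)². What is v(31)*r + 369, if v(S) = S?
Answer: 648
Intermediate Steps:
Q = 9
w(K, N) = 9
r = 9
v(31)*r + 369 = 31*9 + 369 = 279 + 369 = 648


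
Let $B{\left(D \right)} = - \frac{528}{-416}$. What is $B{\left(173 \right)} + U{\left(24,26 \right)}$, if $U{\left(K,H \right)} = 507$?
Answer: $\frac{13215}{26} \approx 508.27$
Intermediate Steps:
$B{\left(D \right)} = \frac{33}{26}$ ($B{\left(D \right)} = \left(-528\right) \left(- \frac{1}{416}\right) = \frac{33}{26}$)
$B{\left(173 \right)} + U{\left(24,26 \right)} = \frac{33}{26} + 507 = \frac{13215}{26}$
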